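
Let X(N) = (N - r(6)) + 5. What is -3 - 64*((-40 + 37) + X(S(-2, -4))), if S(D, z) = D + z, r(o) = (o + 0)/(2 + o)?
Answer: 301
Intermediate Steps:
r(o) = o/(2 + o)
X(N) = 17/4 + N (X(N) = (N - 6/(2 + 6)) + 5 = (N - 6/8) + 5 = (N - 1*¾) + 5 = (N - ¾) + 5 = (-¾ + N) + 5 = 17/4 + N)
-3 - 64*((-40 + 37) + X(S(-2, -4))) = -3 - 64*((-40 + 37) + (17/4 + (-2 - 4))) = -3 - 64*(-3 + (17/4 - 6)) = -3 - 64*(-3 - 7/4) = -3 - 64*(-19/4) = -3 + 304 = 301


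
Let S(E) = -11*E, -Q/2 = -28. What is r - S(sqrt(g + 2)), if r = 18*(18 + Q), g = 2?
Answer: 1354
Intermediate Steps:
Q = 56 (Q = -2*(-28) = 56)
r = 1332 (r = 18*(18 + 56) = 18*74 = 1332)
r - S(sqrt(g + 2)) = 1332 - (-11)*sqrt(2 + 2) = 1332 - (-11)*sqrt(4) = 1332 - (-11)*2 = 1332 - 1*(-22) = 1332 + 22 = 1354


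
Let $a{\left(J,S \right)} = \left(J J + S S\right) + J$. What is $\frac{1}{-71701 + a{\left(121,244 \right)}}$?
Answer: $\frac{1}{2597} \approx 0.00038506$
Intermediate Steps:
$a{\left(J,S \right)} = J + J^{2} + S^{2}$ ($a{\left(J,S \right)} = \left(J^{2} + S^{2}\right) + J = J + J^{2} + S^{2}$)
$\frac{1}{-71701 + a{\left(121,244 \right)}} = \frac{1}{-71701 + \left(121 + 121^{2} + 244^{2}\right)} = \frac{1}{-71701 + \left(121 + 14641 + 59536\right)} = \frac{1}{-71701 + 74298} = \frac{1}{2597}$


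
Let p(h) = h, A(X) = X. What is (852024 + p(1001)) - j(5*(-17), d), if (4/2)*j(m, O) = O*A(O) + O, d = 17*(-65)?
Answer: 243065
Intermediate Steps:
d = -1105
j(m, O) = O/2 + O**2/2 (j(m, O) = (O*O + O)/2 = (O**2 + O)/2 = (O + O**2)/2 = O/2 + O**2/2)
(852024 + p(1001)) - j(5*(-17), d) = (852024 + 1001) - (-1105)*(1 - 1105)/2 = 853025 - (-1105)*(-1104)/2 = 853025 - 1*609960 = 853025 - 609960 = 243065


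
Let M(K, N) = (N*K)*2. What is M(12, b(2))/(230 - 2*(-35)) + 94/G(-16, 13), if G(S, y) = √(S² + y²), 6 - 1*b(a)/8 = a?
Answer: 64/25 + 94*√17/85 ≈ 7.1197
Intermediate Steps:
b(a) = 48 - 8*a
M(K, N) = 2*K*N (M(K, N) = (K*N)*2 = 2*K*N)
M(12, b(2))/(230 - 2*(-35)) + 94/G(-16, 13) = (2*12*(48 - 8*2))/(230 - 2*(-35)) + 94/(√((-16)² + 13²)) = (2*12*(48 - 16))/(230 + 70) + 94/(√(256 + 169)) = (2*12*32)/300 + 94/(√425) = 768*(1/300) + 94/((5*√17)) = 64/25 + 94*(√17/85) = 64/25 + 94*√17/85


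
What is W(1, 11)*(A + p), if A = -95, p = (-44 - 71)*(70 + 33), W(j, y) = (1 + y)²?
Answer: -1719360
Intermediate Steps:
p = -11845 (p = -115*103 = -11845)
W(1, 11)*(A + p) = (1 + 11)²*(-95 - 11845) = 12²*(-11940) = 144*(-11940) = -1719360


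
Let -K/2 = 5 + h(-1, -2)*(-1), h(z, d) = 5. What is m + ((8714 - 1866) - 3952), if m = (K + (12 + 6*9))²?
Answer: 7252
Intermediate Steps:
K = 0 (K = -2*(5 + 5*(-1)) = -2*(5 - 5) = -2*0 = 0)
m = 4356 (m = (0 + (12 + 6*9))² = (0 + (12 + 54))² = (0 + 66)² = 66² = 4356)
m + ((8714 - 1866) - 3952) = 4356 + ((8714 - 1866) - 3952) = 4356 + (6848 - 3952) = 4356 + 2896 = 7252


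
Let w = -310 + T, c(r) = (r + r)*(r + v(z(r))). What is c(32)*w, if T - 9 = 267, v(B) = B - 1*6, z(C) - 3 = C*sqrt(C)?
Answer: -63104 - 278528*sqrt(2) ≈ -4.5700e+5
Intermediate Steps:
z(C) = 3 + C**(3/2) (z(C) = 3 + C*sqrt(C) = 3 + C**(3/2))
v(B) = -6 + B (v(B) = B - 6 = -6 + B)
T = 276 (T = 9 + 267 = 276)
c(r) = 2*r*(-3 + r + r**(3/2)) (c(r) = (r + r)*(r + (-6 + (3 + r**(3/2)))) = (2*r)*(r + (-3 + r**(3/2))) = (2*r)*(-3 + r + r**(3/2)) = 2*r*(-3 + r + r**(3/2)))
w = -34 (w = -310 + 276 = -34)
c(32)*w = (2*32*(-3 + 32 + 32**(3/2)))*(-34) = (2*32*(-3 + 32 + 128*sqrt(2)))*(-34) = (2*32*(29 + 128*sqrt(2)))*(-34) = (1856 + 8192*sqrt(2))*(-34) = -63104 - 278528*sqrt(2)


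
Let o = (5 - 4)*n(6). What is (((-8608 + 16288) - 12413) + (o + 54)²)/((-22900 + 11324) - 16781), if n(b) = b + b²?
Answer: -4483/28357 ≈ -0.15809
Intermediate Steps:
o = 42 (o = (5 - 4)*(6*(1 + 6)) = 1*(6*7) = 1*42 = 42)
(((-8608 + 16288) - 12413) + (o + 54)²)/((-22900 + 11324) - 16781) = (((-8608 + 16288) - 12413) + (42 + 54)²)/((-22900 + 11324) - 16781) = ((7680 - 12413) + 96²)/(-11576 - 16781) = (-4733 + 9216)/(-28357) = 4483*(-1/28357) = -4483/28357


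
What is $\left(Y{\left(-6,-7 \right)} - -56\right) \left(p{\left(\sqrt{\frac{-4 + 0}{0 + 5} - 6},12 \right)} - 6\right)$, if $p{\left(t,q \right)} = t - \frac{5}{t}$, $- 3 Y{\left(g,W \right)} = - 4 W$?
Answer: $-280 + \frac{826 i \sqrt{170}}{51} \approx -280.0 + 211.17 i$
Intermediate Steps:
$Y{\left(g,W \right)} = \frac{4 W}{3}$ ($Y{\left(g,W \right)} = - \frac{\left(-4\right) W}{3} = \frac{4 W}{3}$)
$p{\left(t,q \right)} = t - \frac{5}{t}$
$\left(Y{\left(-6,-7 \right)} - -56\right) \left(p{\left(\sqrt{\frac{-4 + 0}{0 + 5} - 6},12 \right)} - 6\right) = \left(\frac{4}{3} \left(-7\right) - -56\right) \left(\left(\sqrt{\frac{-4 + 0}{0 + 5} - 6} - \frac{5}{\sqrt{\frac{-4 + 0}{0 + 5} - 6}}\right) - 6\right) = \left(- \frac{28}{3} + 56\right) \left(\left(\sqrt{- \frac{4}{5} - 6} - \frac{5}{\sqrt{- \frac{4}{5} - 6}}\right) - 6\right) = \frac{140 \left(\left(\sqrt{\left(-4\right) \frac{1}{5} - 6} - \frac{5}{\sqrt{\left(-4\right) \frac{1}{5} - 6}}\right) - 6\right)}{3} = \frac{140 \left(\left(\sqrt{- \frac{4}{5} - 6} - \frac{5}{\sqrt{- \frac{4}{5} - 6}}\right) - 6\right)}{3} = \frac{140 \left(\left(\sqrt{- \frac{34}{5}} - \frac{5}{\sqrt{- \frac{34}{5}}}\right) - 6\right)}{3} = \frac{140 \left(\left(\frac{i \sqrt{170}}{5} - \frac{5}{\frac{1}{5} i \sqrt{170}}\right) - 6\right)}{3} = \frac{140 \left(\left(\frac{i \sqrt{170}}{5} - 5 \left(- \frac{i \sqrt{170}}{34}\right)\right) - 6\right)}{3} = \frac{140 \left(\left(\frac{i \sqrt{170}}{5} + \frac{5 i \sqrt{170}}{34}\right) - 6\right)}{3} = \frac{140 \left(\frac{59 i \sqrt{170}}{170} - 6\right)}{3} = \frac{140 \left(-6 + \frac{59 i \sqrt{170}}{170}\right)}{3} = -280 + \frac{826 i \sqrt{170}}{51}$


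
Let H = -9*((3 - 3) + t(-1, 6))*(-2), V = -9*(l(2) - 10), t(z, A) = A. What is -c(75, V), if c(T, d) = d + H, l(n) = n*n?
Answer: -162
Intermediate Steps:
l(n) = n**2
V = 54 (V = -9*(2**2 - 10) = -9*(4 - 10) = -9*(-6) = 54)
H = 108 (H = -9*((3 - 3) + 6)*(-2) = -9*(0 + 6)*(-2) = -9*6*(-2) = -54*(-2) = 108)
c(T, d) = 108 + d (c(T, d) = d + 108 = 108 + d)
-c(75, V) = -(108 + 54) = -1*162 = -162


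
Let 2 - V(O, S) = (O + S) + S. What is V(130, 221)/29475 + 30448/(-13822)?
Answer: -30177778/13580115 ≈ -2.2222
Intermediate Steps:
V(O, S) = 2 - O - 2*S (V(O, S) = 2 - ((O + S) + S) = 2 - (O + 2*S) = 2 + (-O - 2*S) = 2 - O - 2*S)
V(130, 221)/29475 + 30448/(-13822) = (2 - 1*130 - 2*221)/29475 + 30448/(-13822) = (2 - 130 - 442)*(1/29475) + 30448*(-1/13822) = -570*1/29475 - 15224/6911 = -38/1965 - 15224/6911 = -30177778/13580115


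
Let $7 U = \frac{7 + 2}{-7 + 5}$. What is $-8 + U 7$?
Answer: $- \frac{25}{2} \approx -12.5$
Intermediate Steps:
$U = - \frac{9}{14}$ ($U = \frac{\left(7 + 2\right) \frac{1}{-7 + 5}}{7} = \frac{9 \frac{1}{-2}}{7} = \frac{9 \left(- \frac{1}{2}\right)}{7} = \frac{1}{7} \left(- \frac{9}{2}\right) = - \frac{9}{14} \approx -0.64286$)
$-8 + U 7 = -8 - \frac{9}{2} = - \frac{25}{2}$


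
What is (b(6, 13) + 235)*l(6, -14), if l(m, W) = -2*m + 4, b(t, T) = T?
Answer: -1984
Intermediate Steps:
l(m, W) = 4 - 2*m
(b(6, 13) + 235)*l(6, -14) = (13 + 235)*(4 - 2*6) = 248*(4 - 12) = 248*(-8) = -1984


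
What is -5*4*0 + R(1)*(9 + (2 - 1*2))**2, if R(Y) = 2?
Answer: 162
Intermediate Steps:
-5*4*0 + R(1)*(9 + (2 - 1*2))**2 = -5*4*0 + 2*(9 + (2 - 1*2))**2 = -20*0 + 2*(9 + (2 - 2))**2 = 0 + 2*(9 + 0)**2 = 0 + 2*9**2 = 0 + 2*81 = 0 + 162 = 162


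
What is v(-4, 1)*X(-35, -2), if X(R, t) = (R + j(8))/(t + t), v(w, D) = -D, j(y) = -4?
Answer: -39/4 ≈ -9.7500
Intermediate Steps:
X(R, t) = (-4 + R)/(2*t) (X(R, t) = (R - 4)/(t + t) = (-4 + R)/((2*t)) = (-4 + R)*(1/(2*t)) = (-4 + R)/(2*t))
v(-4, 1)*X(-35, -2) = (-1*1)*((1/2)*(-4 - 35)/(-2)) = -(-1)*(-39)/(2*2) = -1*39/4 = -39/4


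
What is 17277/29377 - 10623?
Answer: -312054594/29377 ≈ -10622.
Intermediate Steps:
17277/29377 - 10623 = -312054594/29377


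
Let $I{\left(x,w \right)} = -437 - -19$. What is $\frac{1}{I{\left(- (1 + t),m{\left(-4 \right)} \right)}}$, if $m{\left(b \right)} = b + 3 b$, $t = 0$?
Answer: $- \frac{1}{418} \approx -0.0023923$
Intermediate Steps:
$m{\left(b \right)} = 4 b$
$I{\left(x,w \right)} = -418$ ($I{\left(x,w \right)} = -437 + 19 = -418$)
$\frac{1}{I{\left(- (1 + t),m{\left(-4 \right)} \right)}} = \frac{1}{-418} = - \frac{1}{418}$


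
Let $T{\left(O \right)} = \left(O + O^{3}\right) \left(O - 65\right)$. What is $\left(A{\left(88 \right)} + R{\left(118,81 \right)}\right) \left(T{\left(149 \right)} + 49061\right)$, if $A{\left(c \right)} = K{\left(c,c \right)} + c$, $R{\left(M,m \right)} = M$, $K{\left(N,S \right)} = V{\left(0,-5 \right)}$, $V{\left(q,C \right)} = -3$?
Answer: $56419646479$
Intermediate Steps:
$K{\left(N,S \right)} = -3$
$T{\left(O \right)} = \left(-65 + O\right) \left(O + O^{3}\right)$ ($T{\left(O \right)} = \left(O + O^{3}\right) \left(-65 + O\right) = \left(-65 + O\right) \left(O + O^{3}\right)$)
$A{\left(c \right)} = -3 + c$
$\left(A{\left(88 \right)} + R{\left(118,81 \right)}\right) \left(T{\left(149 \right)} + 49061\right) = \left(\left(-3 + 88\right) + 118\right) \left(149 \left(-65 + 149 + 149^{3} - 65 \cdot 149^{2}\right) + 49061\right) = \left(85 + 118\right) \left(149 \left(-65 + 149 + 3307949 - 1443065\right) + 49061\right) = 203 \left(149 \left(-65 + 149 + 3307949 - 1443065\right) + 49061\right) = 203 \left(149 \cdot 1864968 + 49061\right) = 203 \left(277880232 + 49061\right) = 203 \cdot 277929293 = 56419646479$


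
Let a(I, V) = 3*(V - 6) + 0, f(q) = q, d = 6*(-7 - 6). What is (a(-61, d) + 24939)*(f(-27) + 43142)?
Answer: 1064380005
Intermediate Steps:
d = -78 (d = 6*(-13) = -78)
a(I, V) = -18 + 3*V (a(I, V) = 3*(-6 + V) + 0 = (-18 + 3*V) + 0 = -18 + 3*V)
(a(-61, d) + 24939)*(f(-27) + 43142) = ((-18 + 3*(-78)) + 24939)*(-27 + 43142) = ((-18 - 234) + 24939)*43115 = (-252 + 24939)*43115 = 24687*43115 = 1064380005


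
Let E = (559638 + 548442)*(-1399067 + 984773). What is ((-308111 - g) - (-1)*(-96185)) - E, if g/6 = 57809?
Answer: 459070144370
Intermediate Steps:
g = 346854 (g = 6*57809 = 346854)
E = -459070895520 (E = 1108080*(-414294) = -459070895520)
((-308111 - g) - (-1)*(-96185)) - E = ((-308111 - 1*346854) - (-1)*(-96185)) - 1*(-459070895520) = ((-308111 - 346854) - 1*96185) + 459070895520 = (-654965 - 96185) + 459070895520 = -751150 + 459070895520 = 459070144370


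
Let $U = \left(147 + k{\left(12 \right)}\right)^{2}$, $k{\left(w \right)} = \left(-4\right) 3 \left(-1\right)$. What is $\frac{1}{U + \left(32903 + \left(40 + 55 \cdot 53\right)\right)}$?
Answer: $\frac{1}{61139} \approx 1.6356 \cdot 10^{-5}$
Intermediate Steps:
$k{\left(w \right)} = 12$ ($k{\left(w \right)} = \left(-12\right) \left(-1\right) = 12$)
$U = 25281$ ($U = \left(147 + 12\right)^{2} = 159^{2} = 25281$)
$\frac{1}{U + \left(32903 + \left(40 + 55 \cdot 53\right)\right)} = \frac{1}{25281 + \left(32903 + \left(40 + 55 \cdot 53\right)\right)} = \frac{1}{25281 + \left(32903 + \left(40 + 2915\right)\right)} = \frac{1}{25281 + \left(32903 + 2955\right)} = \frac{1}{25281 + 35858} = \frac{1}{61139}$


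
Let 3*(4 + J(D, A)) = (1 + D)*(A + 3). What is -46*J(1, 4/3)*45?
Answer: 2300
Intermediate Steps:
J(D, A) = -4 + (1 + D)*(3 + A)/3 (J(D, A) = -4 + ((1 + D)*(A + 3))/3 = -4 + ((1 + D)*(3 + A))/3 = -4 + (1 + D)*(3 + A)/3)
-46*J(1, 4/3)*45 = -46*(-3 + 1 + (4/3)/3 + (1/3)*(4/3)*1)*45 = -46*(-3 + 1 + (4*(1/3))/3 + (1/3)*(4*(1/3))*1)*45 = -46*(-3 + 1 + (1/3)*(4/3) + (1/3)*(4/3)*1)*45 = -46*(-3 + 1 + 4/9 + 4/9)*45 = -46*(-10/9)*45 = (460/9)*45 = 2300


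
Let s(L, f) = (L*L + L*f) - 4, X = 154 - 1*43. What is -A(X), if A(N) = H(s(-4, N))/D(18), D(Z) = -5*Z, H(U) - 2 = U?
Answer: -43/9 ≈ -4.7778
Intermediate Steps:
X = 111 (X = 154 - 43 = 111)
s(L, f) = -4 + L**2 + L*f (s(L, f) = (L**2 + L*f) - 4 = -4 + L**2 + L*f)
H(U) = 2 + U
A(N) = -7/45 + 2*N/45 (A(N) = (2 + (-4 + (-4)**2 - 4*N))/((-5*18)) = (2 + (-4 + 16 - 4*N))/(-90) = (2 + (12 - 4*N))*(-1/90) = (14 - 4*N)*(-1/90) = -7/45 + 2*N/45)
-A(X) = -(-7/45 + (2/45)*111) = -(-7/45 + 74/15) = -1*43/9 = -43/9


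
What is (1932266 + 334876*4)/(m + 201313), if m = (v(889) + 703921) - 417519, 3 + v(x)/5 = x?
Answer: 654354/98429 ≈ 6.6480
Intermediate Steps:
v(x) = -15 + 5*x
m = 290832 (m = ((-15 + 5*889) + 703921) - 417519 = ((-15 + 4445) + 703921) - 417519 = (4430 + 703921) - 417519 = 708351 - 417519 = 290832)
(1932266 + 334876*4)/(m + 201313) = (1932266 + 334876*4)/(290832 + 201313) = (1932266 + 1339504)/492145 = 3271770*(1/492145) = 654354/98429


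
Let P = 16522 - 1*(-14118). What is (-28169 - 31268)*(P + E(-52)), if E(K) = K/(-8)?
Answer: -3643072041/2 ≈ -1.8215e+9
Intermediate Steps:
E(K) = -K/8
P = 30640 (P = 16522 + 14118 = 30640)
(-28169 - 31268)*(P + E(-52)) = (-28169 - 31268)*(30640 - ⅛*(-52)) = -59437*(30640 + 13/2) = -59437*61293/2 = -3643072041/2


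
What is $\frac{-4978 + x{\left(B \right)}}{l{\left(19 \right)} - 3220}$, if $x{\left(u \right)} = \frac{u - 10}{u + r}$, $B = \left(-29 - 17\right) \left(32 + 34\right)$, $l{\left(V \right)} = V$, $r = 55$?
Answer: $\frac{14836372}{9542181} \approx 1.5548$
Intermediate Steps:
$B = -3036$ ($B = \left(-46\right) 66 = -3036$)
$x{\left(u \right)} = \frac{-10 + u}{55 + u}$ ($x{\left(u \right)} = \frac{u - 10}{u + 55} = \frac{-10 + u}{55 + u}$)
$\frac{-4978 + x{\left(B \right)}}{l{\left(19 \right)} - 3220} = \frac{-4978 + \frac{-10 - 3036}{55 - 3036}}{19 - 3220} = \frac{-4978 + \frac{1}{-2981} \left(-3046\right)}{-3201} = \left(-4978 - - \frac{3046}{2981}\right) \left(- \frac{1}{3201}\right) = \left(-4978 + \frac{3046}{2981}\right) \left(- \frac{1}{3201}\right) = \left(- \frac{14836372}{2981}\right) \left(- \frac{1}{3201}\right) = \frac{14836372}{9542181}$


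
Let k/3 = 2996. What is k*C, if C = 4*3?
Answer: 107856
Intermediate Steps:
k = 8988 (k = 3*2996 = 8988)
C = 12
k*C = 8988*12 = 107856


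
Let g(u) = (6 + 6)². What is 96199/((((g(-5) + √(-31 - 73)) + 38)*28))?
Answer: 96199/5112 - 96199*I*√26/465192 ≈ 18.818 - 1.0544*I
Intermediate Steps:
g(u) = 144 (g(u) = 12² = 144)
96199/((((g(-5) + √(-31 - 73)) + 38)*28)) = 96199/((((144 + √(-31 - 73)) + 38)*28)) = 96199/((((144 + √(-104)) + 38)*28)) = 96199/((((144 + 2*I*√26) + 38)*28)) = 96199/(((182 + 2*I*√26)*28)) = 96199/(5096 + 56*I*√26)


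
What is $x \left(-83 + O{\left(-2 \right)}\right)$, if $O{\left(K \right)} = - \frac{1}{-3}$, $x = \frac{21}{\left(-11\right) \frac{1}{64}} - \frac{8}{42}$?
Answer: $\frac{7010464}{693} \approx 10116.0$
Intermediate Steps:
$x = - \frac{28268}{231}$ ($x = \frac{21}{\left(-11\right) \frac{1}{64}} - \frac{4}{21} = \frac{21}{- \frac{11}{64}} - \frac{4}{21} = 21 \left(- \frac{64}{11}\right) - \frac{4}{21} = - \frac{1344}{11} - \frac{4}{21} = - \frac{28268}{231} \approx -122.37$)
$O{\left(K \right)} = \frac{1}{3}$ ($O{\left(K \right)} = \left(-1\right) \left(- \frac{1}{3}\right) = \frac{1}{3}$)
$x \left(-83 + O{\left(-2 \right)}\right) = - \frac{28268 \left(-83 + \frac{1}{3}\right)}{231} = \left(- \frac{28268}{231}\right) \left(- \frac{248}{3}\right) = \frac{7010464}{693}$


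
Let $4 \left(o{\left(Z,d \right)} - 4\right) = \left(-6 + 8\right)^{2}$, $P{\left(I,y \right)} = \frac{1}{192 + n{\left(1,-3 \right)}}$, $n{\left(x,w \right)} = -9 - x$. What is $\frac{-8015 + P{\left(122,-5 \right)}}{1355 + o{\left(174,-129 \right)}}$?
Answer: $- \frac{1458729}{247520} \approx -5.8934$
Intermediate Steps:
$P{\left(I,y \right)} = \frac{1}{182}$ ($P{\left(I,y \right)} = \frac{1}{192 - 10} = \frac{1}{182}$)
$o{\left(Z,d \right)} = 5$ ($o{\left(Z,d \right)} = 4 + \frac{\left(-6 + 8\right)^{2}}{4} = 4 + \frac{2^{2}}{4} = 4 + \frac{1}{4} \cdot 4 = 4 + 1 = 5$)
$\frac{-8015 + P{\left(122,-5 \right)}}{1355 + o{\left(174,-129 \right)}} = \frac{-8015 + \frac{1}{182}}{1355 + 5} = - \frac{1458729}{182 \cdot 1360} = \left(- \frac{1458729}{182}\right) \frac{1}{1360} = - \frac{1458729}{247520}$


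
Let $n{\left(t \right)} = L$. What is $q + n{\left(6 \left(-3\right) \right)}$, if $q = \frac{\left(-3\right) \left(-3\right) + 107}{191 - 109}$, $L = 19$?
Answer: $\frac{837}{41} \approx 20.415$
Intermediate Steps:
$q = \frac{58}{41}$ ($q = \frac{9 + 107}{82} = 116 \cdot \frac{1}{82} = \frac{58}{41} \approx 1.4146$)
$n{\left(t \right)} = 19$
$q + n{\left(6 \left(-3\right) \right)} = \frac{58}{41} + 19 = \frac{837}{41}$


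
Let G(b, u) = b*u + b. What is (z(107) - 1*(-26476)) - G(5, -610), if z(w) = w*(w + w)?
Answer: 52419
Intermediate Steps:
G(b, u) = b + b*u
z(w) = 2*w**2 (z(w) = w*(2*w) = 2*w**2)
(z(107) - 1*(-26476)) - G(5, -610) = (2*107**2 - 1*(-26476)) - 5*(1 - 610) = (2*11449 + 26476) - 5*(-609) = (22898 + 26476) - 1*(-3045) = 49374 + 3045 = 52419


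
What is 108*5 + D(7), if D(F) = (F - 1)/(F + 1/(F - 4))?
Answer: 5949/11 ≈ 540.82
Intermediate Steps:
D(F) = (-1 + F)/(F + 1/(-4 + F))
108*5 + D(7) = 108*5 + (4 + 7² - 5*7)/(1 + 7² - 4*7) = 540 + (4 + 49 - 35)/(1 + 49 - 28) = 540 + 18/22 = 540 + (1/22)*18 = 540 + 9/11 = 5949/11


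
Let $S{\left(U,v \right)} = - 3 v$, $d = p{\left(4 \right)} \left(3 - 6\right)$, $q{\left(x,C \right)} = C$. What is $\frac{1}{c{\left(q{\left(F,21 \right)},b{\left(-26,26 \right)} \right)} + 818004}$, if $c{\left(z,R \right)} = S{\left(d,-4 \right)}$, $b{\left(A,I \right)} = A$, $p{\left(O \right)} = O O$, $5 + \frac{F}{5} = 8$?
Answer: $\frac{1}{818016} \approx 1.2225 \cdot 10^{-6}$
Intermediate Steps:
$F = 15$ ($F = -25 + 5 \cdot 8 = -25 + 40 = 15$)
$p{\left(O \right)} = O^{2}$
$d = -48$ ($d = 4^{2} \left(3 - 6\right) = 16 \left(3 - 6\right) = 16 \left(-3\right) = -48$)
$c{\left(z,R \right)} = 12$ ($c{\left(z,R \right)} = \left(-3\right) \left(-4\right) = 12$)
$\frac{1}{c{\left(q{\left(F,21 \right)},b{\left(-26,26 \right)} \right)} + 818004} = \frac{1}{12 + 818004} = \frac{1}{818016}$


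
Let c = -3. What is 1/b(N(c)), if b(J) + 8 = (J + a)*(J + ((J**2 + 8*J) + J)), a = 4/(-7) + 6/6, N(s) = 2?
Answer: 7/352 ≈ 0.019886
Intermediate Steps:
a = 3/7 (a = 4*(-1/7) + 6*(1/6) = -4/7 + 1 = 3/7 ≈ 0.42857)
b(J) = -8 + (3/7 + J)*(J**2 + 10*J) (b(J) = -8 + (J + 3/7)*(J + ((J**2 + 8*J) + J)) = -8 + (3/7 + J)*(J + (J**2 + 9*J)) = -8 + (3/7 + J)*(J**2 + 10*J))
1/b(N(c)) = 1/(-8 + 2**3 + (30/7)*2 + (73/7)*2**2) = 1/(-8 + 8 + 60/7 + (73/7)*4) = 1/(-8 + 8 + 60/7 + 292/7) = 1/(352/7) = 7/352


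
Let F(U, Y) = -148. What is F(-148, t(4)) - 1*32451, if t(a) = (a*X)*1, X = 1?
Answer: -32599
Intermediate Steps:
t(a) = a (t(a) = (a*1)*1 = a*1 = a)
F(-148, t(4)) - 1*32451 = -148 - 1*32451 = -148 - 32451 = -32599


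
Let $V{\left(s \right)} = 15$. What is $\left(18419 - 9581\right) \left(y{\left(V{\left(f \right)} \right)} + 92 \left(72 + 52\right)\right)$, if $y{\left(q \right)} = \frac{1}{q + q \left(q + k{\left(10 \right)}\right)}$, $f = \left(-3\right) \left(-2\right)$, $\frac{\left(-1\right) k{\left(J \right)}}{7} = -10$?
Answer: $\frac{21677140833}{215} \approx 1.0082 \cdot 10^{8}$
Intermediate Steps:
$k{\left(J \right)} = 70$ ($k{\left(J \right)} = \left(-7\right) \left(-10\right) = 70$)
$f = 6$
$y{\left(q \right)} = \frac{1}{q + q \left(70 + q\right)}$ ($y{\left(q \right)} = \frac{1}{q + q \left(q + 70\right)} = \frac{1}{q + q \left(70 + q\right)}$)
$\left(18419 - 9581\right) \left(y{\left(V{\left(f \right)} \right)} + 92 \left(72 + 52\right)\right) = \left(18419 - 9581\right) \left(\frac{1}{15 \left(71 + 15\right)} + 92 \left(72 + 52\right)\right) = 8838 \left(\frac{1}{15 \cdot 86} + 92 \cdot 124\right) = 8838 \left(\frac{1}{15} \cdot \frac{1}{86} + 11408\right) = 8838 \left(\frac{1}{1290} + 11408\right) = 8838 \cdot \frac{14716321}{1290} = \frac{21677140833}{215}$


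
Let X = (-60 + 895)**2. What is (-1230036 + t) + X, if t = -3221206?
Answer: -3754017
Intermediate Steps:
X = 697225 (X = 835**2 = 697225)
(-1230036 + t) + X = (-1230036 - 3221206) + 697225 = -4451242 + 697225 = -3754017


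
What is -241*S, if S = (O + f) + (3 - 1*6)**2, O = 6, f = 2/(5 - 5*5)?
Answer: -35909/10 ≈ -3590.9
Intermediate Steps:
f = -1/10 (f = 2/(5 - 25) = 2/(-20) = 2*(-1/20) = -1/10 ≈ -0.10000)
S = 149/10 (S = (6 - 1/10) + (3 - 1*6)**2 = 59/10 + (3 - 6)**2 = 59/10 + (-3)**2 = 59/10 + 9 = 149/10 ≈ 14.900)
-241*S = -241*149/10 = -35909/10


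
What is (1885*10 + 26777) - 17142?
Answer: 28485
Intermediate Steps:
(1885*10 + 26777) - 17142 = (18850 + 26777) - 17142 = 45627 - 17142 = 28485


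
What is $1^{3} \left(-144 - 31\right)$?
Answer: $-175$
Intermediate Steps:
$1^{3} \left(-144 - 31\right) = 1 \left(-175\right) = -175$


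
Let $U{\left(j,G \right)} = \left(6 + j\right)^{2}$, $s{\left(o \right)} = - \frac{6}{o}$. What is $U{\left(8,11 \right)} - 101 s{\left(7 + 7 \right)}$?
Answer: $\frac{1675}{7} \approx 239.29$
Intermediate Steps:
$U{\left(8,11 \right)} - 101 s{\left(7 + 7 \right)} = \left(6 + 8\right)^{2} - 101 \left(- \frac{6}{7 + 7}\right) = 14^{2} - 101 \left(- \frac{6}{14}\right) = 196 - 101 \left(\left(-6\right) \frac{1}{14}\right) = 196 - - \frac{303}{7} = 196 + \frac{303}{7} = \frac{1675}{7}$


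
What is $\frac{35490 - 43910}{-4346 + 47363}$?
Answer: $- \frac{8420}{43017} \approx -0.19574$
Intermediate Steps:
$\frac{35490 - 43910}{-4346 + 47363} = - \frac{8420}{43017}$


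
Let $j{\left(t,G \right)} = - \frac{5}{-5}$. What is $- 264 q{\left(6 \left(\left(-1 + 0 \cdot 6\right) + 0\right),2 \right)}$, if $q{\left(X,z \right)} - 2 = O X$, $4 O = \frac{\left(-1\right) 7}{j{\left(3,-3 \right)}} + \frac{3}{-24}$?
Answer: $- \frac{6699}{2} \approx -3349.5$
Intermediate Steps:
$j{\left(t,G \right)} = 1$ ($j{\left(t,G \right)} = \left(-5\right) \left(- \frac{1}{5}\right) = 1$)
$O = - \frac{57}{32}$ ($O = \frac{\frac{\left(-1\right) 7}{1} + \frac{3}{-24}}{4} = \frac{\left(-7\right) 1 + 3 \left(- \frac{1}{24}\right)}{4} = \frac{-7 - \frac{1}{8}}{4} = \frac{1}{4} \left(- \frac{57}{8}\right) = - \frac{57}{32} \approx -1.7813$)
$q{\left(X,z \right)} = 2 - \frac{57 X}{32}$
$- 264 q{\left(6 \left(\left(-1 + 0 \cdot 6\right) + 0\right),2 \right)} = - 264 \left(2 - \frac{57 \cdot 6 \left(\left(-1 + 0 \cdot 6\right) + 0\right)}{32}\right) = - 264 \left(2 - \frac{57 \cdot 6 \left(\left(-1 + 0\right) + 0\right)}{32}\right) = - 264 \left(2 - \frac{57 \cdot 6 \left(-1 + 0\right)}{32}\right) = - 264 \left(2 - \frac{57 \cdot 6 \left(-1\right)}{32}\right) = - 264 \left(2 - - \frac{171}{16}\right) = - 264 \left(2 + \frac{171}{16}\right) = \left(-264\right) \frac{203}{16} = - \frac{6699}{2}$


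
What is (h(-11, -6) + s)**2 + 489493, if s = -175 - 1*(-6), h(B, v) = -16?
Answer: 523718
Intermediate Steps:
s = -169 (s = -175 + 6 = -169)
(h(-11, -6) + s)**2 + 489493 = (-16 - 169)**2 + 489493 = (-185)**2 + 489493 = 34225 + 489493 = 523718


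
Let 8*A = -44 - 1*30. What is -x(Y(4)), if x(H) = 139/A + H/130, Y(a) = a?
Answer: 36066/2405 ≈ 14.996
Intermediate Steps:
A = -37/4 (A = (-44 - 1*30)/8 = (-44 - 30)/8 = (1/8)*(-74) = -37/4 ≈ -9.2500)
x(H) = -556/37 + H/130 (x(H) = 139/(-37/4) + H/130 = 139*(-4/37) + H*(1/130) = -556/37 + H/130)
-x(Y(4)) = -(-556/37 + (1/130)*4) = -(-556/37 + 2/65) = -1*(-36066/2405) = 36066/2405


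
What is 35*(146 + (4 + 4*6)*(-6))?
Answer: -770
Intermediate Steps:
35*(146 + (4 + 4*6)*(-6)) = 35*(146 + (4 + 24)*(-6)) = 35*(146 + 28*(-6)) = 35*(146 - 168) = 35*(-22) = -770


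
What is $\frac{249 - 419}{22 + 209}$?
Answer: $- \frac{170}{231} \approx -0.73593$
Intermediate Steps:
$\frac{249 - 419}{22 + 209} = - \frac{170}{231}$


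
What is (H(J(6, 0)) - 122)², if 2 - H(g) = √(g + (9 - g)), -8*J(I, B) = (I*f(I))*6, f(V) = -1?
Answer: 15129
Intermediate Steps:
J(I, B) = 3*I/4 (J(I, B) = -I*(-1)*6/8 = -(-I)*6/8 = -(-3)*I/4 = 3*I/4)
H(g) = -1 (H(g) = 2 - √(g + (9 - g)) = 2 - √9 = 2 - 1*3 = 2 - 3 = -1)
(H(J(6, 0)) - 122)² = (-1 - 122)² = (-123)² = 15129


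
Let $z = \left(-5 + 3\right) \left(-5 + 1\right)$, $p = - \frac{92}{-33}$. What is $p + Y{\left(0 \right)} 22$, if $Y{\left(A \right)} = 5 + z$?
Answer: $\frac{9530}{33} \approx 288.79$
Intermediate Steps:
$p = \frac{92}{33}$ ($p = \left(-92\right) \left(- \frac{1}{33}\right) = \frac{92}{33} \approx 2.7879$)
$z = 8$ ($z = \left(-2\right) \left(-4\right) = 8$)
$Y{\left(A \right)} = 13$ ($Y{\left(A \right)} = 5 + 8 = 13$)
$p + Y{\left(0 \right)} 22 = \frac{92}{33} + 13 \cdot 22 = \frac{92}{33} + 286 = \frac{9530}{33}$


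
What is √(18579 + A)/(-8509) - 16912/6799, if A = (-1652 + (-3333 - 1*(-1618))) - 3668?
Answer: -16912/6799 - 2*√2886/8509 ≈ -2.5001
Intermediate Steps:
A = -7035 (A = (-1652 + (-3333 + 1618)) - 3668 = (-1652 - 1715) - 3668 = -3367 - 3668 = -7035)
√(18579 + A)/(-8509) - 16912/6799 = √(18579 - 7035)/(-8509) - 16912/6799 = √11544*(-1/8509) - 16912*1/6799 = (2*√2886)*(-1/8509) - 16912/6799 = -2*√2886/8509 - 16912/6799 = -16912/6799 - 2*√2886/8509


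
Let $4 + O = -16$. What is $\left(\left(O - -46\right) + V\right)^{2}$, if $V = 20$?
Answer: $2116$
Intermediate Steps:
$O = -20$ ($O = -4 - 16 = -20$)
$\left(\left(O - -46\right) + V\right)^{2} = \left(\left(-20 - -46\right) + 20\right)^{2} = \left(\left(-20 + 46\right) + 20\right)^{2} = \left(26 + 20\right)^{2} = 46^{2} = 2116$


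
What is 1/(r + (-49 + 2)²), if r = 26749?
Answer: 1/28958 ≈ 3.4533e-5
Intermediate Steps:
1/(r + (-49 + 2)²) = 1/(26749 + (-49 + 2)²) = 1/(26749 + (-47)²) = 1/(26749 + 2209) = 1/28958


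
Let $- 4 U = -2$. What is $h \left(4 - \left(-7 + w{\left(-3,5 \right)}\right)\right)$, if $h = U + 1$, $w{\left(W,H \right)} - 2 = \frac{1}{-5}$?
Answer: $\frac{69}{5} \approx 13.8$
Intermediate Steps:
$U = \frac{1}{2}$ ($U = \left(- \frac{1}{4}\right) \left(-2\right) = \frac{1}{2} \approx 0.5$)
$w{\left(W,H \right)} = \frac{9}{5}$ ($w{\left(W,H \right)} = 2 + \frac{1}{-5} = 2 - \frac{1}{5} = \frac{9}{5}$)
$h = \frac{3}{2}$ ($h = \frac{1}{2} + 1 = \frac{3}{2} \approx 1.5$)
$h \left(4 - \left(-7 + w{\left(-3,5 \right)}\right)\right) = \frac{3 \left(4 + \left(7 - \frac{9}{5}\right)\right)}{2} = \frac{3 \left(4 + \frac{26}{5}\right)}{2} = \frac{3}{2} \cdot \frac{46}{5} = \frac{69}{5}$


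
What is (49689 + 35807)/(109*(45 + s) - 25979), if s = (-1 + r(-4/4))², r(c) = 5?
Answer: -42748/9665 ≈ -4.4230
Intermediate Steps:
s = 16 (s = (-1 + 5)² = 4² = 16)
(49689 + 35807)/(109*(45 + s) - 25979) = (49689 + 35807)/(109*(45 + 16) - 25979) = 85496/(109*61 - 25979) = 85496/(6649 - 25979) = 85496/(-19330) = 85496*(-1/19330) = -42748/9665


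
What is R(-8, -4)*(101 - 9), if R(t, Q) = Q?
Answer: -368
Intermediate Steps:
R(-8, -4)*(101 - 9) = -4*(101 - 9) = -4*92 = -368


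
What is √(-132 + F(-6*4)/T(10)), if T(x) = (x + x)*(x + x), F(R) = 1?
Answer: I*√52799/20 ≈ 11.489*I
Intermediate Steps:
T(x) = 4*x² (T(x) = (2*x)*(2*x) = 4*x²)
√(-132 + F(-6*4)/T(10)) = √(-132 + 1/(4*10²)) = √(-132 + 1/(4*100)) = √(-132 + 1/400) = √(-52799/400) = I*√52799/20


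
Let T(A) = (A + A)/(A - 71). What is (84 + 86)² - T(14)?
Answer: 1647328/57 ≈ 28901.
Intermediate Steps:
T(A) = 2*A/(-71 + A) (T(A) = (2*A)/(-71 + A) = 2*A/(-71 + A))
(84 + 86)² - T(14) = (84 + 86)² - 2*14/(-71 + 14) = 170² - 2*14/(-57) = 28900 - 2*14*(-1)/57 = 28900 - 1*(-28/57) = 28900 + 28/57 = 1647328/57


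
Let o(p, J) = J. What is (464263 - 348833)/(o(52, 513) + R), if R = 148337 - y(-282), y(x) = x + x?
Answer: 57715/74707 ≈ 0.77255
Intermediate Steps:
y(x) = 2*x
R = 148901 (R = 148337 - 2*(-282) = 148337 - 1*(-564) = 148337 + 564 = 148901)
(464263 - 348833)/(o(52, 513) + R) = (464263 - 348833)/(513 + 148901) = 115430/149414 = 115430*(1/149414) = 57715/74707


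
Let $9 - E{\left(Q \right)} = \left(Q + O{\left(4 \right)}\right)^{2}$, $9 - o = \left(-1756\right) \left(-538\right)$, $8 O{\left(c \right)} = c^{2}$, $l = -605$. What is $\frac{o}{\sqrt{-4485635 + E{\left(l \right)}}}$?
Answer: $\frac{944719 i \sqrt{4849235}}{4849235} \approx 429.01 i$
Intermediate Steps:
$O{\left(c \right)} = \frac{c^{2}}{8}$
$o = -944719$ ($o = 9 - \left(-1756\right) \left(-538\right) = 9 - 944728 = -944719$)
$E{\left(Q \right)} = 9 - \left(2 + Q\right)^{2}$ ($E{\left(Q \right)} = 9 - \left(Q + \frac{4^{2}}{8}\right)^{2} = 9 - \left(Q + \frac{1}{8} \cdot 16\right)^{2} = 9 - \left(Q + 2\right)^{2} = 9 - \left(2 + Q\right)^{2}$)
$\frac{o}{\sqrt{-4485635 + E{\left(l \right)}}} = - \frac{944719}{\sqrt{-4485635 + \left(9 - \left(2 - 605\right)^{2}\right)}} = - \frac{944719}{\sqrt{-4485635 + \left(9 - \left(-603\right)^{2}\right)}} = - \frac{944719}{\sqrt{-4485635 + \left(9 - 363609\right)}} = - \frac{944719}{\sqrt{-4485635 - 363600}} = - \frac{944719}{\sqrt{-4849235}} = - \frac{944719}{i \sqrt{4849235}} = - 944719 \left(- \frac{i \sqrt{4849235}}{4849235}\right) = \frac{944719 i \sqrt{4849235}}{4849235}$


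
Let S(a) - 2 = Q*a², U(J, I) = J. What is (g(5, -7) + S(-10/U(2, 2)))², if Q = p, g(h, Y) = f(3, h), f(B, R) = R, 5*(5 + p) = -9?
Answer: 26569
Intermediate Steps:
p = -34/5 (p = -5 + (⅕)*(-9) = -5 - 9/5 = -34/5 ≈ -6.8000)
g(h, Y) = h
Q = -34/5 ≈ -6.8000
S(a) = 2 - 34*a²/5
(g(5, -7) + S(-10/U(2, 2)))² = (5 + (2 - 34*(-10/2)²/5))² = (5 + (2 - 34*(-10*½)²/5))² = (5 + (2 - 34/5*(-5)²))² = (5 + (2 - 34/5*25))² = (5 + (2 - 170))² = (5 - 168)² = (-163)² = 26569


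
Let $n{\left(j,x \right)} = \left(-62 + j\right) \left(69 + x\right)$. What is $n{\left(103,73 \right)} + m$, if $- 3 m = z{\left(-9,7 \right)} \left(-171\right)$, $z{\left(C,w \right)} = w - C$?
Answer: $6734$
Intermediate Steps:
$m = 912$ ($m = - \frac{\left(7 - -9\right) \left(-171\right)}{3} = - \frac{\left(7 + 9\right) \left(-171\right)}{3} = - \frac{16 \left(-171\right)}{3} = \left(- \frac{1}{3}\right) \left(-2736\right) = 912$)
$n{\left(103,73 \right)} + m = \left(-4278 - 4526 + 69 \cdot 103 + 103 \cdot 73\right) + 912 = \left(-4278 - 4526 + 7107 + 7519\right) + 912 = 5822 + 912 = 6734$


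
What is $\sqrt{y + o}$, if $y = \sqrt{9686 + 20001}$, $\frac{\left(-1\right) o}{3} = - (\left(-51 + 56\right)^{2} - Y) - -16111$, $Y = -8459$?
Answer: $\sqrt{-22881 + \sqrt{29687}} \approx 150.69 i$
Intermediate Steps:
$o = -22881$ ($o = - 3 \left(- (\left(-51 + 56\right)^{2} - -8459) - -16111\right) = - 3 \left(- (5^{2} + 8459) + 16111\right) = - 3 \left(- (25 + 8459) + 16111\right) = - 3 \left(\left(-1\right) 8484 + 16111\right) = - 3 \left(-8484 + 16111\right) = \left(-3\right) 7627 = -22881$)
$y = \sqrt{29687} \approx 172.3$
$\sqrt{y + o} = \sqrt{\sqrt{29687} - 22881} = \sqrt{-22881 + \sqrt{29687}}$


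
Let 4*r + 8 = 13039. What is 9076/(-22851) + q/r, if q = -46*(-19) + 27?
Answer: -35914352/297771381 ≈ -0.12061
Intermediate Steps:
q = 901 (q = 874 + 27 = 901)
r = 13031/4 (r = -2 + (1/4)*13039 = -2 + 13039/4 = 13031/4 ≈ 3257.8)
9076/(-22851) + q/r = 9076/(-22851) + 901/(13031/4) = 9076*(-1/22851) + 901*(4/13031) = -9076/22851 + 3604/13031 = -35914352/297771381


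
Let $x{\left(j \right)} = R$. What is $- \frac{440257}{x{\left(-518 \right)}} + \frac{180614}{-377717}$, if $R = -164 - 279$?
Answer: $\frac{166212541267}{167328631} \approx 993.33$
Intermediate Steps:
$R = -443$ ($R = -164 - 279 = -443$)
$x{\left(j \right)} = -443$
$- \frac{440257}{x{\left(-518 \right)}} + \frac{180614}{-377717} = - \frac{440257}{-443} + \frac{180614}{-377717} = \left(-440257\right) \left(- \frac{1}{443}\right) + 180614 \left(- \frac{1}{377717}\right) = \frac{440257}{443} - \frac{180614}{377717} = \frac{166212541267}{167328631}$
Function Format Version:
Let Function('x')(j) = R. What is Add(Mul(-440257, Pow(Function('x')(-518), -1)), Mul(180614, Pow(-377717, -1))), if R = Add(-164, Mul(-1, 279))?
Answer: Rational(166212541267, 167328631) ≈ 993.33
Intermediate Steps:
R = -443 (R = Add(-164, -279) = -443)
Function('x')(j) = -443
Add(Mul(-440257, Pow(Function('x')(-518), -1)), Mul(180614, Pow(-377717, -1))) = Add(Mul(-440257, Pow(-443, -1)), Mul(180614, Pow(-377717, -1))) = Add(Mul(-440257, Rational(-1, 443)), Mul(180614, Rational(-1, 377717))) = Add(Rational(440257, 443), Rational(-180614, 377717)) = Rational(166212541267, 167328631)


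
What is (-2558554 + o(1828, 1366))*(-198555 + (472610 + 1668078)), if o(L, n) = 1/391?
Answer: -1942899390929529/391 ≈ -4.9691e+12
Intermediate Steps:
o(L, n) = 1/391
(-2558554 + o(1828, 1366))*(-198555 + (472610 + 1668078)) = (-2558554 + 1/391)*(-198555 + (472610 + 1668078)) = -1000394613*(-198555 + 2140688)/391 = -1000394613/391*1942133 = -1942899390929529/391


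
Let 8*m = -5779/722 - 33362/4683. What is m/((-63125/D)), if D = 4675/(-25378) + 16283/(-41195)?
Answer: -4426824869662597/255009637380243900000 ≈ -1.7359e-5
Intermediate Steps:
m = -7307203/3864144 (m = (-5779/722 - 33362/4683)/8 = (-5779*1/722 - 33362*1/4683)/8 = (-5779/722 - 4766/669)/8 = (⅛)*(-7307203/483018) = -7307203/3864144 ≈ -1.8910)
D = -605816599/1045446710 (D = 4675*(-1/25378) + 16283*(-1/41195) = -4675/25378 - 16283/41195 = -605816599/1045446710 ≈ -0.57948)
m/((-63125/D)) = -7307203/(3864144*((-63125/(-605816599/1045446710)))) = -7307203/(3864144*((-63125*(-1045446710/605816599)))) = -7307203/(3864144*65993823568750/605816599) = -7307203/3864144*605816599/65993823568750 = -4426824869662597/255009637380243900000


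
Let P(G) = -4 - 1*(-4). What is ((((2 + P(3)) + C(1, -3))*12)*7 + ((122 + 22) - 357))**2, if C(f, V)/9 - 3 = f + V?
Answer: 505521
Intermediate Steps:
P(G) = 0 (P(G) = -4 + 4 = 0)
C(f, V) = 27 + 9*V + 9*f (C(f, V) = 27 + 9*(f + V) = 27 + 9*(V + f) = 27 + (9*V + 9*f) = 27 + 9*V + 9*f)
((((2 + P(3)) + C(1, -3))*12)*7 + ((122 + 22) - 357))**2 = ((((2 + 0) + (27 + 9*(-3) + 9*1))*12)*7 + ((122 + 22) - 357))**2 = (((2 + (27 - 27 + 9))*12)*7 + (144 - 357))**2 = (((2 + 9)*12)*7 - 213)**2 = ((11*12)*7 - 213)**2 = (132*7 - 213)**2 = (924 - 213)**2 = 711**2 = 505521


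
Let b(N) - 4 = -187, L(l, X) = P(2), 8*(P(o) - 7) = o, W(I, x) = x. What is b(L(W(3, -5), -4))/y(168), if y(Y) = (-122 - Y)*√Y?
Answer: 61*√42/8120 ≈ 0.048685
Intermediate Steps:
P(o) = 7 + o/8
L(l, X) = 29/4 (L(l, X) = 7 + (⅛)*2 = 7 + ¼ = 29/4)
b(N) = -183 (b(N) = 4 - 187 = -183)
y(Y) = √Y*(-122 - Y)
b(L(W(3, -5), -4))/y(168) = -183*√42/(84*(-122 - 1*168)) = -183*√42/(84*(-122 - 168)) = -183*(-√42/24360) = -(-61)*√42/8120 = 61*√42/8120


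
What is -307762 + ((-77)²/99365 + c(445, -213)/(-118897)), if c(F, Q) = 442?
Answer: -519423040574661/1687742915 ≈ -3.0776e+5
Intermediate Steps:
-307762 + ((-77)²/99365 + c(445, -213)/(-118897)) = -307762 + ((-77)²/99365 + 442/(-118897)) = -307762 + (5929*(1/99365) + 442*(-1/118897)) = -307762 + (847/14195 - 442/118897) = -307762 + 94431569/1687742915 = -519423040574661/1687742915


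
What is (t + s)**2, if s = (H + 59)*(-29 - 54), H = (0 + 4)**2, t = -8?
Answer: 38850289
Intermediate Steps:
H = 16 (H = 4**2 = 16)
s = -6225 (s = (16 + 59)*(-29 - 54) = 75*(-83) = -6225)
(t + s)**2 = (-8 - 6225)**2 = (-6233)**2 = 38850289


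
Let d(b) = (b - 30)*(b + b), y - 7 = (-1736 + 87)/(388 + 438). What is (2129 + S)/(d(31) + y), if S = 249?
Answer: 1964228/55345 ≈ 35.491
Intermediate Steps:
y = 4133/826 (y = 7 + (-1736 + 87)/(388 + 438) = 7 - 1649/826 = 4133/826 ≈ 5.0036)
d(b) = 2*b*(-30 + b) (d(b) = (-30 + b)*(2*b) = 2*b*(-30 + b))
(2129 + S)/(d(31) + y) = (2129 + 249)/(2*31*(-30 + 31) + 4133/826) = 2378/(2*31*1 + 4133/826) = 2378/(62 + 4133/826) = 2378/(55345/826) = 2378*(826/55345) = 1964228/55345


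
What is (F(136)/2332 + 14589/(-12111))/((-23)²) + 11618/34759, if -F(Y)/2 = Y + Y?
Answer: 1304293975933/3934210241071 ≈ 0.33153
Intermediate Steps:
F(Y) = -4*Y (F(Y) = -2*(Y + Y) = -4*Y)
(F(136)/2332 + 14589/(-12111))/((-23)²) + 11618/34759 = (-4*136/2332 + 14589/(-12111))/((-23)²) + 11618/34759 = (-544*1/2332 + 14589*(-1/12111))/529 + 11618*(1/34759) = (-136/583 - 4863/4037)*(1/529) + 11618/34759 = -307651/213961*1/529 + 11618/34759 = -307651/113185369 + 11618/34759 = 1304293975933/3934210241071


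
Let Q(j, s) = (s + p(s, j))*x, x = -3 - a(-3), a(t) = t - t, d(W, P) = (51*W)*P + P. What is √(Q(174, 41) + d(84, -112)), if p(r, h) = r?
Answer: I*√480166 ≈ 692.94*I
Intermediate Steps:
d(W, P) = P + 51*P*W (d(W, P) = 51*P*W + P = P + 51*P*W)
a(t) = 0
x = -3 (x = -3 - 1*0 = -3 + 0 = -3)
Q(j, s) = -6*s (Q(j, s) = (s + s)*(-3) = (2*s)*(-3) = -6*s)
√(Q(174, 41) + d(84, -112)) = √(-6*41 - 112*(1 + 51*84)) = √(-246 - 112*(1 + 4284)) = √(-246 - 112*4285) = √(-246 - 479920) = √(-480166) = I*√480166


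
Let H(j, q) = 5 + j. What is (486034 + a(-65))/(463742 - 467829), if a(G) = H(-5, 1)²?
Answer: -486034/4087 ≈ -118.92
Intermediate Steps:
a(G) = 0 (a(G) = (5 - 5)² = 0² = 0)
(486034 + a(-65))/(463742 - 467829) = (486034 + 0)/(463742 - 467829) = 486034/(-4087) = 486034*(-1/4087) = -486034/4087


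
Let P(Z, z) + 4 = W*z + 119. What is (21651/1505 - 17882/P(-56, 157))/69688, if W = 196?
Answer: 91688861/462777450040 ≈ 0.00019813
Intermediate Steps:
P(Z, z) = 115 + 196*z (P(Z, z) = -4 + (196*z + 119) = -4 + (119 + 196*z) = 115 + 196*z)
(21651/1505 - 17882/P(-56, 157))/69688 = (21651/1505 - 17882/(115 + 196*157))/69688 = (21651*(1/1505) - 17882/(115 + 30772))*(1/69688) = (3093/215 - 17882/30887)*(1/69688) = (91688861/6640705)*(1/69688) = 91688861/462777450040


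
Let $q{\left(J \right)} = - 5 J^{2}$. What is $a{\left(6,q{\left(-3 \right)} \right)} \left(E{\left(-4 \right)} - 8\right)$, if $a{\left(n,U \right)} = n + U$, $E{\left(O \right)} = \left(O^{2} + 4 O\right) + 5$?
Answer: $117$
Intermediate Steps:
$E{\left(O \right)} = 5 + O^{2} + 4 O$
$a{\left(n,U \right)} = U + n$
$a{\left(6,q{\left(-3 \right)} \right)} \left(E{\left(-4 \right)} - 8\right) = \left(- 5 \left(-3\right)^{2} + 6\right) \left(\left(5 + \left(-4\right)^{2} + 4 \left(-4\right)\right) - 8\right) = \left(\left(-5\right) 9 + 6\right) \left(\left(5 + 16 - 16\right) - 8\right) = \left(-45 + 6\right) \left(5 - 8\right) = \left(-39\right) \left(-3\right) = 117$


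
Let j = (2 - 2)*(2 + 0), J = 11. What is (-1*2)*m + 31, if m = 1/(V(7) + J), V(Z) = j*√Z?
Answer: 339/11 ≈ 30.818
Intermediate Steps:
j = 0 (j = 0*2 = 0)
V(Z) = 0 (V(Z) = 0*√Z = 0)
m = 1/11 (m = 1/(0 + 11) = 1/11 ≈ 0.090909)
(-1*2)*m + 31 = -1*2*(1/11) + 31 = -2*1/11 + 31 = -2/11 + 31 = 339/11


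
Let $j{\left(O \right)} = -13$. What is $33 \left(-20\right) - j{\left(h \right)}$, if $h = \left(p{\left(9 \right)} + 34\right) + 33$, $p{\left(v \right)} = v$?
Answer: $-647$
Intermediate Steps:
$h = 76$ ($h = \left(9 + 34\right) + 33 = 43 + 33 = 76$)
$33 \left(-20\right) - j{\left(h \right)} = 33 \left(-20\right) - -13 = -660 + 13 = -647$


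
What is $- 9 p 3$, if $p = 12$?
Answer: $-324$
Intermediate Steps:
$- 9 p 3 = \left(-9\right) 12 \cdot 3 = \left(-108\right) 3 = -324$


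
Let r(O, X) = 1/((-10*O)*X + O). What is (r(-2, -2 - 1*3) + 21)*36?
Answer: 12846/17 ≈ 755.65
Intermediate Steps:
r(O, X) = 1/(O - 10*O*X) (r(O, X) = 1/(-10*O*X + O) = 1/(O - 10*O*X))
(r(-2, -2 - 1*3) + 21)*36 = (-1/(-2*(-1 + 10*(-2 - 1*3))) + 21)*36 = (-1*(-½)/(-1 + 10*(-2 - 3)) + 21)*36 = (-1*(-½)/(-1 + 10*(-5)) + 21)*36 = (-1*(-½)/(-1 - 50) + 21)*36 = (-1*(-½)/(-51) + 21)*36 = (-1*(-½)*(-1/51) + 21)*36 = (-1/102 + 21)*36 = (2141/102)*36 = 12846/17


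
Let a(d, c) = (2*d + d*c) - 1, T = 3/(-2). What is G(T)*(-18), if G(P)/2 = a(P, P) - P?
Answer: 9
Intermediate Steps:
T = -3/2 (T = 3*(-1/2) = -3/2 ≈ -1.5000)
a(d, c) = -1 + 2*d + c*d (a(d, c) = (2*d + c*d) - 1 = -1 + 2*d + c*d)
G(P) = -2 + 2*P + 2*P**2 (G(P) = 2*((-1 + 2*P + P*P) - P) = 2*((-1 + 2*P + P**2) - P) = 2*((-1 + P**2 + 2*P) - P) = 2*(-1 + P + P**2) = -2 + 2*P + 2*P**2)
G(T)*(-18) = (-2 + 2*(-3/2) + 2*(-3/2)**2)*(-18) = (-2 - 3 + 2*(9/4))*(-18) = (-2 - 3 + 9/2)*(-18) = -1/2*(-18) = 9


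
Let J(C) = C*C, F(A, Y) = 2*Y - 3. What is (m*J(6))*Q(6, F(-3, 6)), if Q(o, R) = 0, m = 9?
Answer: 0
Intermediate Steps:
F(A, Y) = -3 + 2*Y
J(C) = C²
(m*J(6))*Q(6, F(-3, 6)) = (9*6²)*0 = (9*36)*0 = 324*0 = 0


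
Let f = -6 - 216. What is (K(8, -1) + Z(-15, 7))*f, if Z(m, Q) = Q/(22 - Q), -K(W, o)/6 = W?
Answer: 52762/5 ≈ 10552.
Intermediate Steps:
f = -222
K(W, o) = -6*W
(K(8, -1) + Z(-15, 7))*f = (-6*8 - 1*7/(-22 + 7))*(-222) = (-48 - 1*7/(-15))*(-222) = (-48 - 1*7*(-1/15))*(-222) = (-48 + 7/15)*(-222) = -713/15*(-222) = 52762/5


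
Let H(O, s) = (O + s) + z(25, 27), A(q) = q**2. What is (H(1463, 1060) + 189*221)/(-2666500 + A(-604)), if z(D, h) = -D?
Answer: -44267/2301684 ≈ -0.019232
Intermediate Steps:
H(O, s) = -25 + O + s (H(O, s) = (O + s) - 1*25 = (O + s) - 25 = -25 + O + s)
(H(1463, 1060) + 189*221)/(-2666500 + A(-604)) = ((-25 + 1463 + 1060) + 189*221)/(-2666500 + (-604)**2) = (2498 + 41769)/(-2666500 + 364816) = 44267/(-2301684) = 44267*(-1/2301684) = -44267/2301684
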